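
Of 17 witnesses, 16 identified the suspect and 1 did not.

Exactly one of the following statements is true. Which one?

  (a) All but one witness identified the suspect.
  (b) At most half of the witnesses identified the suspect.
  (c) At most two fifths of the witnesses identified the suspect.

(a)

|A| = 17, |A ∩ B| = 16, |A ∖ B| = 1.
(a) requires |A ∖ B| = 1: true.
(b) requires |A ∩ B| ≤ |A ∖ B|: false.
(c) requires |A ∩ B| / |A| ≤ 2/5: false.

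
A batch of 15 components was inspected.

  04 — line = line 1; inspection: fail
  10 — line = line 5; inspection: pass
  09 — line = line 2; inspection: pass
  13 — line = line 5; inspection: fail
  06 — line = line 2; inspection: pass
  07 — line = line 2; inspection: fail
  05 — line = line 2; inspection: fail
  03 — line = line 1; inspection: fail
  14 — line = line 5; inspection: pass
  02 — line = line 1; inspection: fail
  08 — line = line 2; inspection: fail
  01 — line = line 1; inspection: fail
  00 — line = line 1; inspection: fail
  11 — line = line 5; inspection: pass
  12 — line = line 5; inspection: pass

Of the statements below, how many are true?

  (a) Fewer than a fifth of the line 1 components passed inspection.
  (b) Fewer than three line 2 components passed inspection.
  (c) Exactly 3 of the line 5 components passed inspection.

2

(a) line 1: |A| = 5, |A ∩ B| = 0; needs |A ∩ B| / |A| < 1/5 — true.
(b) line 2: |A| = 5, |A ∩ B| = 2; needs |A ∩ B| < 3 — true.
(c) line 5: |A| = 5, |A ∩ B| = 4; needs |A ∩ B| = 3 — false.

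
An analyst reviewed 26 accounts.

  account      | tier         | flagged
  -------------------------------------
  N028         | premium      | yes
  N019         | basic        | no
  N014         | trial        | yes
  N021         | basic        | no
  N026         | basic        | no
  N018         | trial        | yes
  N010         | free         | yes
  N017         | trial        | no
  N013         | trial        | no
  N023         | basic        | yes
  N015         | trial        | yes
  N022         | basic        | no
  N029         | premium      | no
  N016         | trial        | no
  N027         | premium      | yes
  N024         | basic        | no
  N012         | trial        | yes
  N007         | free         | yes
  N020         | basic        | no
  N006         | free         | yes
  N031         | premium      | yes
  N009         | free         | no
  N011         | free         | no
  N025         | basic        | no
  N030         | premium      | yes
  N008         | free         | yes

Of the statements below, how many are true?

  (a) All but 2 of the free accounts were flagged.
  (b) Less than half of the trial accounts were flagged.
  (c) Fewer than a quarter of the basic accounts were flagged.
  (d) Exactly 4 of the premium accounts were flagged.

3

(a) free: |A| = 6, |A ∩ B| = 4; needs |A ∖ B| = 2 — true.
(b) trial: |A| = 7, |A ∩ B| = 4; needs |A ∩ B| < |A ∖ B| — false.
(c) basic: |A| = 8, |A ∩ B| = 1; needs |A ∩ B| / |A| < 1/4 — true.
(d) premium: |A| = 5, |A ∩ B| = 4; needs |A ∩ B| = 4 — true.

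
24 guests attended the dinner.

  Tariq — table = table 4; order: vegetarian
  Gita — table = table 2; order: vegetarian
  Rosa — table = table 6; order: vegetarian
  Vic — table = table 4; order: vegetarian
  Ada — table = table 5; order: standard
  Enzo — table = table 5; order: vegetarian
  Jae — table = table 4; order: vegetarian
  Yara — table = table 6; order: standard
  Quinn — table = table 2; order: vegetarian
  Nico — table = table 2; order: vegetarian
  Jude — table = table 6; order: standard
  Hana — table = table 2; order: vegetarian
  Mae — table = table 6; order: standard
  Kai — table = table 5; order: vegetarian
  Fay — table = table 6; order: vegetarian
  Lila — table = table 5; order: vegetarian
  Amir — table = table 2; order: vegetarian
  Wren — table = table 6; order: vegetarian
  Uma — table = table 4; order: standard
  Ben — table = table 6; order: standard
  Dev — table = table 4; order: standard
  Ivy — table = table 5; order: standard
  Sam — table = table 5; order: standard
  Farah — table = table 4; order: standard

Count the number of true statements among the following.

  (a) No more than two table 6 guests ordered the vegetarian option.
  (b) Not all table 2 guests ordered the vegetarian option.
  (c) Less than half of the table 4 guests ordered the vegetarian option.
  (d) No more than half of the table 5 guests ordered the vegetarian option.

(a) table 6: |A| = 7, |A ∩ B| = 3; needs |A ∩ B| ≤ 2 — false.
(b) table 2: |A| = 5, |A ∩ B| = 5; needs A ⊄ B (|A ∖ B| ≥ 1) — false.
(c) table 4: |A| = 6, |A ∩ B| = 3; needs |A ∩ B| < |A ∖ B| — false.
(d) table 5: |A| = 6, |A ∩ B| = 3; needs |A ∩ B| ≤ |A ∖ B| — true.

1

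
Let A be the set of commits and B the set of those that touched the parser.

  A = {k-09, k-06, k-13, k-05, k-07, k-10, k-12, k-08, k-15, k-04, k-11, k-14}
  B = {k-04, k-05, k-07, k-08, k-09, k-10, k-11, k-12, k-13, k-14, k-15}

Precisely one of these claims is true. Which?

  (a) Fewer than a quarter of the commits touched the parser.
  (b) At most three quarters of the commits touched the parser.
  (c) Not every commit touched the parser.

|A| = 12, |A ∩ B| = 11, |A ∖ B| = 1.
(a) requires |A ∩ B| / |A| < 1/4: false.
(b) requires |A ∩ B| / |A| ≤ 3/4: false.
(c) requires A ⊄ B (|A ∖ B| ≥ 1): true.

(c)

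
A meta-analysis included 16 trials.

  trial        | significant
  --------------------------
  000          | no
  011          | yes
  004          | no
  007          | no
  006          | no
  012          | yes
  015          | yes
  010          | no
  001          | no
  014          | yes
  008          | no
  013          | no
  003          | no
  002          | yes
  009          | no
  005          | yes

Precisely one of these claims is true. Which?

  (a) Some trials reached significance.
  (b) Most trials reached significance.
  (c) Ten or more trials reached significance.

|A| = 16, |A ∩ B| = 6, |A ∖ B| = 10.
(a) requires A ∩ B ≠ ∅ (|A ∩ B| ≥ 1): true.
(b) requires |A ∩ B| > |A ∖ B|: false.
(c) requires |A ∩ B| ≥ 10: false.

(a)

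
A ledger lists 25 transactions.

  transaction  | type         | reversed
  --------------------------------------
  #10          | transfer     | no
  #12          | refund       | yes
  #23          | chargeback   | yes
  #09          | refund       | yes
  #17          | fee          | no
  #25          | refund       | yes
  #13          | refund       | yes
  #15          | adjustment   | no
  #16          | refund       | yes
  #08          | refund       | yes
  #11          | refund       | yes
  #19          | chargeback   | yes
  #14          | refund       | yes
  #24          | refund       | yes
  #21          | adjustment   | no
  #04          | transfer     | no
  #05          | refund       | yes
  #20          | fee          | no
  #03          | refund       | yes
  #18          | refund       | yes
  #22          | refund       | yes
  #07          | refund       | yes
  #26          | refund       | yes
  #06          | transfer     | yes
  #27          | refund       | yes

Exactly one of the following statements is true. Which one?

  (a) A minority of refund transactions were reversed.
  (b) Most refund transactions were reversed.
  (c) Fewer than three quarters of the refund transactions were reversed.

|A| = 16, |A ∩ B| = 16, |A ∖ B| = 0.
(a) requires |A ∩ B| < |A ∖ B|: false.
(b) requires |A ∩ B| > |A ∖ B|: true.
(c) requires |A ∩ B| / |A| < 3/4: false.

(b)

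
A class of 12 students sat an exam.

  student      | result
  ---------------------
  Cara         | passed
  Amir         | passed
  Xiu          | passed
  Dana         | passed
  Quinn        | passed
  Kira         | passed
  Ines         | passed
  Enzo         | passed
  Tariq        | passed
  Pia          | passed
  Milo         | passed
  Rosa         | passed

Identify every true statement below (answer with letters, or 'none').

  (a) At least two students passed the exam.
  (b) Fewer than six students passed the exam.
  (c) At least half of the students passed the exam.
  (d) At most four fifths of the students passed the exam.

(a), (c)

|A| = 12, |A ∩ B| = 12, |A ∖ B| = 0.
(a) |A ∩ B| ≥ 2: holds.
(b) |A ∩ B| < 6: fails.
(c) |A ∩ B| ≥ |A ∖ B|: holds.
(d) |A ∩ B| / |A| ≤ 4/5: fails.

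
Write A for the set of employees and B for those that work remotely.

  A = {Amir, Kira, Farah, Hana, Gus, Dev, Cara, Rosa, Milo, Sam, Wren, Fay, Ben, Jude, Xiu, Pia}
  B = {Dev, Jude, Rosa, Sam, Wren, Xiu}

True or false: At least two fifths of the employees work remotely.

False

The determiner here denotes the relation: |A ∩ B| / |A| ≥ 2/5.
|A| = 16, |A ∩ B| = 6, |A ∖ B| = 10.
|A ∩ B|/|A| = 6/16, so the statement is false.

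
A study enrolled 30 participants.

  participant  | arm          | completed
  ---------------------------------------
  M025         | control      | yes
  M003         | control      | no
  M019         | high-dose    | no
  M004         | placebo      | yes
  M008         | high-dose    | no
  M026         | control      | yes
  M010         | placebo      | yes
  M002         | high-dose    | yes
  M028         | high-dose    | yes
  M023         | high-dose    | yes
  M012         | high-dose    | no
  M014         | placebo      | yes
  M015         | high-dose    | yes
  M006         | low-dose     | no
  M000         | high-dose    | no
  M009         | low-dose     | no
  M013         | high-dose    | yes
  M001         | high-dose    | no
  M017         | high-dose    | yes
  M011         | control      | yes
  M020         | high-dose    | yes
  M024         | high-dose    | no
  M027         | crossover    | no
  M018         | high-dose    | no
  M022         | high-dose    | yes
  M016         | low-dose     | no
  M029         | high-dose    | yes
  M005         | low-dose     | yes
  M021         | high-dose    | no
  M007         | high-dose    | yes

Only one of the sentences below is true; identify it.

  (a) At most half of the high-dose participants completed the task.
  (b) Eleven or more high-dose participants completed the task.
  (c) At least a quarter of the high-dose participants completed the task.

|A| = 18, |A ∩ B| = 10, |A ∖ B| = 8.
(a) requires |A ∩ B| ≤ |A ∖ B|: false.
(b) requires |A ∩ B| ≥ 11: false.
(c) requires |A ∩ B| / |A| ≥ 1/4: true.

(c)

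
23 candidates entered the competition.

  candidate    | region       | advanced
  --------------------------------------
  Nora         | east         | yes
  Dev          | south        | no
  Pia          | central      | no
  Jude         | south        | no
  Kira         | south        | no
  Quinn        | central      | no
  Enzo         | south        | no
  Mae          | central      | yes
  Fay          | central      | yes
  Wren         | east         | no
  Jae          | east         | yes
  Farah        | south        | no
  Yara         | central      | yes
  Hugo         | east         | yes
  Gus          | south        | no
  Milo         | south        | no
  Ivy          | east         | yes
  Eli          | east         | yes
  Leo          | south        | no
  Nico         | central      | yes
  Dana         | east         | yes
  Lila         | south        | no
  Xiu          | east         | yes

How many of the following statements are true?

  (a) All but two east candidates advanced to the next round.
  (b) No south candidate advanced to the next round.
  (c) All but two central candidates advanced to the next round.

2

(a) east: |A| = 8, |A ∩ B| = 7; needs |A ∖ B| = 2 — false.
(b) south: |A| = 9, |A ∩ B| = 0; needs A ∩ B = ∅ (|A ∩ B| = 0) — true.
(c) central: |A| = 6, |A ∩ B| = 4; needs |A ∖ B| = 2 — true.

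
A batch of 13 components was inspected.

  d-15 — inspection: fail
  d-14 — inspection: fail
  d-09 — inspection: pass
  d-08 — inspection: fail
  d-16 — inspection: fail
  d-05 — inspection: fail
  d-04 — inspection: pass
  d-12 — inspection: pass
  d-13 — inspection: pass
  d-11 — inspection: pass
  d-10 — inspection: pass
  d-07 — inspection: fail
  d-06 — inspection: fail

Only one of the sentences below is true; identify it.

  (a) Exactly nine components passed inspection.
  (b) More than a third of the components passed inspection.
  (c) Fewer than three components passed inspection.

|A| = 13, |A ∩ B| = 6, |A ∖ B| = 7.
(a) requires |A ∩ B| = 9: false.
(b) requires |A ∩ B| / |A| > 1/3: true.
(c) requires |A ∩ B| < 3: false.

(b)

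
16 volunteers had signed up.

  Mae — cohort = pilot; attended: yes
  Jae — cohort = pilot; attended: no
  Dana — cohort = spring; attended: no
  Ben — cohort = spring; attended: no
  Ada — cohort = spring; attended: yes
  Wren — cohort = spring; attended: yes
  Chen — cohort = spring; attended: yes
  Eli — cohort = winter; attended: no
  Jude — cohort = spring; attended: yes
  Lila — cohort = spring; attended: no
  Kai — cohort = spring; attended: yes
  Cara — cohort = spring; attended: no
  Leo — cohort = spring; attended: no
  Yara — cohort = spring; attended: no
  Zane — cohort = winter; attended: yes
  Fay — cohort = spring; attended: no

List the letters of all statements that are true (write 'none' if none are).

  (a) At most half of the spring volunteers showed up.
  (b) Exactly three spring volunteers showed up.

|A| = 12, |A ∩ B| = 5, |A ∖ B| = 7.
(a) |A ∩ B| ≤ |A ∖ B|: holds.
(b) |A ∩ B| = 3: fails.

(a)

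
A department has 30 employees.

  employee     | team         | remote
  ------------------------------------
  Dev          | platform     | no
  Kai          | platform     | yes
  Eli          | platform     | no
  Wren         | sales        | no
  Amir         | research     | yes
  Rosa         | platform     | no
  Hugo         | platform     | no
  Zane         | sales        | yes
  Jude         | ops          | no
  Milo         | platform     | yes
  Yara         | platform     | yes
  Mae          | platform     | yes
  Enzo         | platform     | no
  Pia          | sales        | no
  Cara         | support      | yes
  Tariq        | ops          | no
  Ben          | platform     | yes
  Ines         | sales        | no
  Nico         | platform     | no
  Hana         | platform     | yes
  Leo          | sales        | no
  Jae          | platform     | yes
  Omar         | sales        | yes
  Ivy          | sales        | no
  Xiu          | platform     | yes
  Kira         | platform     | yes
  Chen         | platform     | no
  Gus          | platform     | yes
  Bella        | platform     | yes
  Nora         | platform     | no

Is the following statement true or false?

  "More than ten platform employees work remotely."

The determiner here denotes the relation: |A ∩ B| > 10.
|A| = 19, |A ∩ B| = 11, |A ∖ B| = 8.
|A ∩ B| = 11, so the statement is true.

True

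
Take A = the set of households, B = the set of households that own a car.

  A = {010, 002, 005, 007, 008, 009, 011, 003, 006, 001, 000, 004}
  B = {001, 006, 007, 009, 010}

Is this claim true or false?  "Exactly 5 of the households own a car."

'Exactly 5 of the households own a car' holds iff |A ∩ B| = 5.
A (the restrictor) = {010, 002, 005, 007, 008, 009, 011, 003, 006, 001, 000, 004}, |A| = 12.
A ∩ B = {010, 007, 009, 006, 001}, so |A ∩ B| = 5.
|A ∩ B| = 5, so the statement is true.

True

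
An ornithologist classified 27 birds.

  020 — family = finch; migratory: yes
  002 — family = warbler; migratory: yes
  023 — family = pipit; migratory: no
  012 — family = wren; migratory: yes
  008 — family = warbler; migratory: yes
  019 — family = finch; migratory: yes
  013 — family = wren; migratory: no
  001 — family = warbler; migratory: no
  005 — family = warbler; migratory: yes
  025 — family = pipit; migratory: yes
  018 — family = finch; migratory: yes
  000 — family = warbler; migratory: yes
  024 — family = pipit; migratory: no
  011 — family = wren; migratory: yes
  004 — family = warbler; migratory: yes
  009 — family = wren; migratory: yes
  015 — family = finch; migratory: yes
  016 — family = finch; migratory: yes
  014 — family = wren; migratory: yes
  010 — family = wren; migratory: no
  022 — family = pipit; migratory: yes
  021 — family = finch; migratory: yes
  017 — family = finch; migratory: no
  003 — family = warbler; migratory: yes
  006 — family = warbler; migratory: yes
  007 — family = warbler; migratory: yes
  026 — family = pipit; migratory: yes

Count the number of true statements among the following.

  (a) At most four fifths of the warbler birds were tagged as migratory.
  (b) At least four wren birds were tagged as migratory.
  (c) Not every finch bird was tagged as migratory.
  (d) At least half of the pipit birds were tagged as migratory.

(a) warbler: |A| = 9, |A ∩ B| = 8; needs |A ∩ B| / |A| ≤ 4/5 — false.
(b) wren: |A| = 6, |A ∩ B| = 4; needs |A ∩ B| ≥ 4 — true.
(c) finch: |A| = 7, |A ∩ B| = 6; needs A ⊄ B (|A ∖ B| ≥ 1) — true.
(d) pipit: |A| = 5, |A ∩ B| = 3; needs |A ∩ B| ≥ |A ∖ B| — true.

3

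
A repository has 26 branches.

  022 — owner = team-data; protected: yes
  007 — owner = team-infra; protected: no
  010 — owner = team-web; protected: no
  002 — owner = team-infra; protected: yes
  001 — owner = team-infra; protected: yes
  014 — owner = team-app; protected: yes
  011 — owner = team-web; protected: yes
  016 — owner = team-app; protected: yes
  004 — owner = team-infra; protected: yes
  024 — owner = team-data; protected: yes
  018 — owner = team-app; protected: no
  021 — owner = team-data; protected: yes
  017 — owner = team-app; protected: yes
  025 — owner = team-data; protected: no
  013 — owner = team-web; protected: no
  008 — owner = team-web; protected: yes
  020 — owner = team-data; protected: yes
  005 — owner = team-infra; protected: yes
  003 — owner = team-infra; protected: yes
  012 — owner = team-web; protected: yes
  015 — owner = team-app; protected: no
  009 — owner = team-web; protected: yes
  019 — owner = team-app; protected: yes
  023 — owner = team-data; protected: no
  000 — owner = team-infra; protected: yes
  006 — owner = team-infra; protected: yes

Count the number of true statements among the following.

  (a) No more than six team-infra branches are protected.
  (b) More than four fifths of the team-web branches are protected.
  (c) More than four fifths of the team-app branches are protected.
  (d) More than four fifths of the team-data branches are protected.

(a) team-infra: |A| = 8, |A ∩ B| = 7; needs |A ∩ B| ≤ 6 — false.
(b) team-web: |A| = 6, |A ∩ B| = 4; needs |A ∩ B| / |A| > 4/5 — false.
(c) team-app: |A| = 6, |A ∩ B| = 4; needs |A ∩ B| / |A| > 4/5 — false.
(d) team-data: |A| = 6, |A ∩ B| = 4; needs |A ∩ B| / |A| > 4/5 — false.

0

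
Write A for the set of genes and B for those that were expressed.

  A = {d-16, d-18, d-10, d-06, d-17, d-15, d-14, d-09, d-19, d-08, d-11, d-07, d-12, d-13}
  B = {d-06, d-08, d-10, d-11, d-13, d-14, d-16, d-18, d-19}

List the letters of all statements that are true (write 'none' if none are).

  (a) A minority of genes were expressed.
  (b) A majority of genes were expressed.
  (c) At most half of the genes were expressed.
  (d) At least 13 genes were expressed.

|A| = 14, |A ∩ B| = 9, |A ∖ B| = 5.
(a) |A ∩ B| < |A ∖ B|: fails.
(b) |A ∩ B| > |A ∖ B|: holds.
(c) |A ∩ B| ≤ |A ∖ B|: fails.
(d) |A ∩ B| ≥ 13: fails.

(b)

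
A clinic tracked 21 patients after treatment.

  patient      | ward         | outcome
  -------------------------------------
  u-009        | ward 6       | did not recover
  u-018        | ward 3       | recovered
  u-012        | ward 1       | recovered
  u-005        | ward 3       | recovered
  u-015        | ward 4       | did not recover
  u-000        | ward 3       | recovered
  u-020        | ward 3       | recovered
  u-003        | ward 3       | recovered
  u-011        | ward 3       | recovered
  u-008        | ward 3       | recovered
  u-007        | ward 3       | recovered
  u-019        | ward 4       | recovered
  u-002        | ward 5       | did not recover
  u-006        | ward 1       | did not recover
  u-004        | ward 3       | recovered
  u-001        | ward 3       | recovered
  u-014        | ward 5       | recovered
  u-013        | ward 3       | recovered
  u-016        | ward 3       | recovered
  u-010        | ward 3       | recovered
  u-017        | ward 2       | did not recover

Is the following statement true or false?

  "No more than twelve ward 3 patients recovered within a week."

False

Truth condition: |A ∩ B| ≤ 12.
A (the restrictor) = {u-018, u-005, u-000, u-020, u-003, u-011, u-008, u-007, u-004, u-001, u-013, u-016, u-010}, |A| = 13.
A ∩ B = {u-018, u-005, u-000, u-020, u-003, u-011, u-008, u-007, u-004, u-001, u-013, u-016, u-010}, so |A ∩ B| = 13.
|A ∩ B| = 13, so the statement is false.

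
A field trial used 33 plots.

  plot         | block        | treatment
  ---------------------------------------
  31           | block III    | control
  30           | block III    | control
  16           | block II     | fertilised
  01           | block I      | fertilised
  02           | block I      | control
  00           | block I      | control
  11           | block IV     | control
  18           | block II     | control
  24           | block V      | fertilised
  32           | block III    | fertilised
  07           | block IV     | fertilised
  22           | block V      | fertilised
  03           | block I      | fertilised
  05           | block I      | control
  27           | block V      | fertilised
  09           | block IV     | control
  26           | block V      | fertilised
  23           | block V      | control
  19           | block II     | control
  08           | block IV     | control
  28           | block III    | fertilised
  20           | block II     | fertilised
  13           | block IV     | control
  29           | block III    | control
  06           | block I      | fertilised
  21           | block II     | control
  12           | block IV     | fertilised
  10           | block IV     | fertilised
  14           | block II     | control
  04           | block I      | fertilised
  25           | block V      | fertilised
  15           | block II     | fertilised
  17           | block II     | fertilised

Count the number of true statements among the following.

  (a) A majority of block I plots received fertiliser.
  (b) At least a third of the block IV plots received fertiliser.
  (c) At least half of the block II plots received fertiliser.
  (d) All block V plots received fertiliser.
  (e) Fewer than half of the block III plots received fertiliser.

4

(a) block I: |A| = 7, |A ∩ B| = 4; needs |A ∩ B| > |A ∖ B| — true.
(b) block IV: |A| = 7, |A ∩ B| = 3; needs |A ∩ B| / |A| ≥ 1/3 — true.
(c) block II: |A| = 8, |A ∩ B| = 4; needs |A ∩ B| ≥ |A ∖ B| — true.
(d) block V: |A| = 6, |A ∩ B| = 5; needs A ⊆ B, i.e. every element of A is in B (|A ∖ B| = 0) — false.
(e) block III: |A| = 5, |A ∩ B| = 2; needs |A ∩ B| < |A ∖ B| — true.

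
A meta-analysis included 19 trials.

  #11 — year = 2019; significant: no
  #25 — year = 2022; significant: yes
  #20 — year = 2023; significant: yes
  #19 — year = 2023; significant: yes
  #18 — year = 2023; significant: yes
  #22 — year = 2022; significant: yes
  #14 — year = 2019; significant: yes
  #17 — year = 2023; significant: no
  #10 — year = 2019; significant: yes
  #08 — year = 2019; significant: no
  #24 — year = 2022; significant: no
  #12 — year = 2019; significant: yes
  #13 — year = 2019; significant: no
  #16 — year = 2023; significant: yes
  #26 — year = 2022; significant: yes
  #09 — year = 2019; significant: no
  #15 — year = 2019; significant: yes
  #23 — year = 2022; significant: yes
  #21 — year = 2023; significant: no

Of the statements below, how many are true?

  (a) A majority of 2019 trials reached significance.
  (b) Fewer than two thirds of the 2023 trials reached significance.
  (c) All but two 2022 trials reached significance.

(a) 2019: |A| = 8, |A ∩ B| = 4; needs |A ∩ B| > |A ∖ B| — false.
(b) 2023: |A| = 6, |A ∩ B| = 4; needs |A ∩ B| / |A| < 2/3 — false.
(c) 2022: |A| = 5, |A ∩ B| = 4; needs |A ∖ B| = 2 — false.

0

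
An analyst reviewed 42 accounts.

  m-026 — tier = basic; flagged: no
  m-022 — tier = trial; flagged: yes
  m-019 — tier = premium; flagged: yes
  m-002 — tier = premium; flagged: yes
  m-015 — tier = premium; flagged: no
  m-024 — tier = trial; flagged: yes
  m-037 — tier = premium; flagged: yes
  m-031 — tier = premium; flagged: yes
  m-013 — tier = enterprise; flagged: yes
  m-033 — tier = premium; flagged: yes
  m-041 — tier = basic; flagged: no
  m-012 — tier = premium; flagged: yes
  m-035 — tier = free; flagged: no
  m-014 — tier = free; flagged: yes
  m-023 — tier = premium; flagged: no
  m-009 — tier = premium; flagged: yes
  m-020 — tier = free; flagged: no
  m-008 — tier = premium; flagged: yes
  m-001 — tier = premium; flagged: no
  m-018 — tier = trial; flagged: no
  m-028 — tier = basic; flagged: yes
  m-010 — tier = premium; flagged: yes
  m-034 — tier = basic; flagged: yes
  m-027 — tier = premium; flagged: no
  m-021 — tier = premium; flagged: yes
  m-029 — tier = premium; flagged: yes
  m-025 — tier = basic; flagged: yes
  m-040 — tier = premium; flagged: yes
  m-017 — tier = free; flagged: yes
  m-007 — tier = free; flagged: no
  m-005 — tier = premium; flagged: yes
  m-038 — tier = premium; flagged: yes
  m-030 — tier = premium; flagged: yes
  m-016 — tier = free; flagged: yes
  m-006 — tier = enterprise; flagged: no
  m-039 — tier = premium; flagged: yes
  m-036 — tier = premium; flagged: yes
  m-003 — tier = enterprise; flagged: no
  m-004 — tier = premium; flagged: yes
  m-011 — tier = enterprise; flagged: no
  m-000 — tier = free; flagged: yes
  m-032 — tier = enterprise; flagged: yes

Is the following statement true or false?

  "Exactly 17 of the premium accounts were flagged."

False

The determiner here denotes the relation: |A ∩ B| = 17.
|A| = 22, |A ∩ B| = 18, |A ∖ B| = 4.
|A ∩ B| = 18, so the statement is false.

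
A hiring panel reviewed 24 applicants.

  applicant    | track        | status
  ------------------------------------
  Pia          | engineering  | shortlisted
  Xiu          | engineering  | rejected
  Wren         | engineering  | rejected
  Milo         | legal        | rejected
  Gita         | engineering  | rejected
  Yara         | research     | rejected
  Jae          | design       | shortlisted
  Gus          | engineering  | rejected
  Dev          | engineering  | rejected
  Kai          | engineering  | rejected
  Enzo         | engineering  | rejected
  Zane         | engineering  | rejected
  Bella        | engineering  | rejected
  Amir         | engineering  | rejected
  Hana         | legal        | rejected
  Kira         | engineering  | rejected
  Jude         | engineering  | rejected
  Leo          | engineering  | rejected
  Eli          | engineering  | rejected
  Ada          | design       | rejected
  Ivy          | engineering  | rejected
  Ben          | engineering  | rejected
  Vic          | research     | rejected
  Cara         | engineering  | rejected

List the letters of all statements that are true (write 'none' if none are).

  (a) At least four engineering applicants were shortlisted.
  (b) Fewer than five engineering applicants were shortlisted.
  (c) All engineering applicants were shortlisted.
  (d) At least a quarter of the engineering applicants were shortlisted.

|A| = 18, |A ∩ B| = 1, |A ∖ B| = 17.
(a) |A ∩ B| ≥ 4: fails.
(b) |A ∩ B| < 5: holds.
(c) A ⊆ B, i.e. every element of A is in B (|A ∖ B| = 0): fails.
(d) |A ∩ B| / |A| ≥ 1/4: fails.

(b)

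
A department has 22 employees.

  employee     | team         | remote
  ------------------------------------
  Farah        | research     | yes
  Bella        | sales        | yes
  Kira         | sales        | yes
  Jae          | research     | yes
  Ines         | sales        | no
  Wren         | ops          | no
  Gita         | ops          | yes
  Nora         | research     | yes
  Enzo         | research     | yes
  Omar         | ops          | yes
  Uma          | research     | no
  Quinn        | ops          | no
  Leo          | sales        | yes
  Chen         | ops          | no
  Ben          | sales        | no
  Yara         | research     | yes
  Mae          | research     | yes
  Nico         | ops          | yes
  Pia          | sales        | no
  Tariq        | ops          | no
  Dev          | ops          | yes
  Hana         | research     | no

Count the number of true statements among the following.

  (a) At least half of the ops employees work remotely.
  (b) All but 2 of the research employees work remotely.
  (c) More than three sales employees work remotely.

(a) ops: |A| = 8, |A ∩ B| = 4; needs |A ∩ B| ≥ |A ∖ B| — true.
(b) research: |A| = 8, |A ∩ B| = 6; needs |A ∖ B| = 2 — true.
(c) sales: |A| = 6, |A ∩ B| = 3; needs |A ∩ B| > 3 — false.

2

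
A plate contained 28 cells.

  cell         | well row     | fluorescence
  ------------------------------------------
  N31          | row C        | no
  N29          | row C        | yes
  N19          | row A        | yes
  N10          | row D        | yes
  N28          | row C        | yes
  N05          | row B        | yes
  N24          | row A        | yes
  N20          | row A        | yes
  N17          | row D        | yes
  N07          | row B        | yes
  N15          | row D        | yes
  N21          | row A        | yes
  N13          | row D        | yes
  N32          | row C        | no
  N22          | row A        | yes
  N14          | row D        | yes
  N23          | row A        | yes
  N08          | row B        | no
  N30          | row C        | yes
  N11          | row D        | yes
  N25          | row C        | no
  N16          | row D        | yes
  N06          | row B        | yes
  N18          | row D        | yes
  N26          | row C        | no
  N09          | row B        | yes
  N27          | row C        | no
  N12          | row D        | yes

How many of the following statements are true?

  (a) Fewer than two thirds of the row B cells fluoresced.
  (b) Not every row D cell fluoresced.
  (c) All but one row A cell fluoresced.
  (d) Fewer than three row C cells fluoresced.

(a) row B: |A| = 5, |A ∩ B| = 4; needs |A ∩ B| / |A| < 2/3 — false.
(b) row D: |A| = 9, |A ∩ B| = 9; needs A ⊄ B (|A ∖ B| ≥ 1) — false.
(c) row A: |A| = 6, |A ∩ B| = 6; needs |A ∖ B| = 1 — false.
(d) row C: |A| = 8, |A ∩ B| = 3; needs |A ∩ B| < 3 — false.

0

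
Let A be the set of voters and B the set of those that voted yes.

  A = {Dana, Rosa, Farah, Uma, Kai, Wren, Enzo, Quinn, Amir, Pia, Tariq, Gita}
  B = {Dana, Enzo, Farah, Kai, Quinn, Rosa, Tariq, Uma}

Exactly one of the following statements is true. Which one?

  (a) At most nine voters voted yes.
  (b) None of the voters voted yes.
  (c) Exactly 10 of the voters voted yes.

(a)

|A| = 12, |A ∩ B| = 8, |A ∖ B| = 4.
(a) requires |A ∩ B| ≤ 9: true.
(b) requires A ∩ B = ∅ (|A ∩ B| = 0): false.
(c) requires |A ∩ B| = 10: false.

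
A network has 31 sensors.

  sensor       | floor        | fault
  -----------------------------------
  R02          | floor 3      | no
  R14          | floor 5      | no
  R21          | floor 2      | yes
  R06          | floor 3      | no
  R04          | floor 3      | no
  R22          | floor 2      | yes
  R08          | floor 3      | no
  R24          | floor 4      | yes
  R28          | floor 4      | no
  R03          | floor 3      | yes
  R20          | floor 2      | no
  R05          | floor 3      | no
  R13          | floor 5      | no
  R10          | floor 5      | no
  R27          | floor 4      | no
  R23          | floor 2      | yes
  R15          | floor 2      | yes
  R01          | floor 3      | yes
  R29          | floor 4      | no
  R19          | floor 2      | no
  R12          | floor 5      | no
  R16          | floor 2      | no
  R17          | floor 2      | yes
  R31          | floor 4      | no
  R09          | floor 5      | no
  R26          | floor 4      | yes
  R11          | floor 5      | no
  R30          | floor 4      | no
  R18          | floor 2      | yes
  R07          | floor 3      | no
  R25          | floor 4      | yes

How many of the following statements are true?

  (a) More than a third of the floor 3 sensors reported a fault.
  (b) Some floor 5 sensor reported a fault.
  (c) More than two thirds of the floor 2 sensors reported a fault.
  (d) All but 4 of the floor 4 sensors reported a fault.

(a) floor 3: |A| = 8, |A ∩ B| = 2; needs |A ∩ B| / |A| > 1/3 — false.
(b) floor 5: |A| = 6, |A ∩ B| = 0; needs A ∩ B ≠ ∅ (|A ∩ B| ≥ 1) — false.
(c) floor 2: |A| = 9, |A ∩ B| = 6; needs |A ∩ B| / |A| > 2/3 — false.
(d) floor 4: |A| = 8, |A ∩ B| = 3; needs |A ∖ B| = 4 — false.

0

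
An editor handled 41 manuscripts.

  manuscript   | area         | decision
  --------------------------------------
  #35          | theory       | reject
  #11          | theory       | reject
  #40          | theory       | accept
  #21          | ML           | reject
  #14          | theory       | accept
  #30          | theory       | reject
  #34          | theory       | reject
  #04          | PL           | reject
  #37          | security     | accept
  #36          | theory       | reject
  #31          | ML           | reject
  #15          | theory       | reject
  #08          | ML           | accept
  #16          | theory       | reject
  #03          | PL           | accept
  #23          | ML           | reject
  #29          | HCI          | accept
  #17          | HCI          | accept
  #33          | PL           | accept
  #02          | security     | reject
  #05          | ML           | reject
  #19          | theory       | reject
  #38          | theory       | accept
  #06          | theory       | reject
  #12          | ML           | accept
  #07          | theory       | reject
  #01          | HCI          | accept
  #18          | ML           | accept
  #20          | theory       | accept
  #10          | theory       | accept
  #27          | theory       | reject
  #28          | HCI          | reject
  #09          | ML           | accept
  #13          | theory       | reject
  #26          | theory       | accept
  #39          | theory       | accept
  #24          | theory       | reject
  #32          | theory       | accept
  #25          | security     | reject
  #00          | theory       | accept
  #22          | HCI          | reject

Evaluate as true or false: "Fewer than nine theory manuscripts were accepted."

False

'Fewer than nine theory manuscripts were accepted' holds iff |A ∩ B| < 9.
|A| = 22, |A ∩ B| = 9, |A ∖ B| = 13.
|A ∩ B| = 9, so the statement is false.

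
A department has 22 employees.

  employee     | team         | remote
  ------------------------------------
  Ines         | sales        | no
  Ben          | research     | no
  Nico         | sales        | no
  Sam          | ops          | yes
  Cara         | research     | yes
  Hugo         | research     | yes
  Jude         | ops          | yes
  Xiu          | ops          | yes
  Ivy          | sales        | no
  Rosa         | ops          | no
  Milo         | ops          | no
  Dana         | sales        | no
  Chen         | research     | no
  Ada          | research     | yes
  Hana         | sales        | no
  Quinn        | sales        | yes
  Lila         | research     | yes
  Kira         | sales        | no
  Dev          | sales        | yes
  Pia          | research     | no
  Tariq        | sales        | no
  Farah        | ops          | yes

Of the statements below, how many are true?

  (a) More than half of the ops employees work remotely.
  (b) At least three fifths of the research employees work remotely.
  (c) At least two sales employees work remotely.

(a) ops: |A| = 6, |A ∩ B| = 4; needs |A ∩ B| > |A ∖ B| — true.
(b) research: |A| = 7, |A ∩ B| = 4; needs |A ∩ B| / |A| ≥ 3/5 — false.
(c) sales: |A| = 9, |A ∩ B| = 2; needs |A ∩ B| ≥ 2 — true.

2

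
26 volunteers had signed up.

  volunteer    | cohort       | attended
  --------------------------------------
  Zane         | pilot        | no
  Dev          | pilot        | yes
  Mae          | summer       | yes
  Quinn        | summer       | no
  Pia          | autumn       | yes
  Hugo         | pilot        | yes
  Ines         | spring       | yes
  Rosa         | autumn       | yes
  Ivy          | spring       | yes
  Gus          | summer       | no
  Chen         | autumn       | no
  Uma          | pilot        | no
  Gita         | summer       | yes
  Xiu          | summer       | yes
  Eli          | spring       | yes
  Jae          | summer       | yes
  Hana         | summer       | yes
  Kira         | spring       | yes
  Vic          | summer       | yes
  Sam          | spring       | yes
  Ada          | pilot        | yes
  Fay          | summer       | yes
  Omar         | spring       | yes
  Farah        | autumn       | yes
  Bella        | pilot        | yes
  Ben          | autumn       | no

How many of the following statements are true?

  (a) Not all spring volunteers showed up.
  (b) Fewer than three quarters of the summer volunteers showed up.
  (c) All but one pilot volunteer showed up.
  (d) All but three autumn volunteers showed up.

(a) spring: |A| = 6, |A ∩ B| = 6; needs A ⊄ B (|A ∖ B| ≥ 1) — false.
(b) summer: |A| = 9, |A ∩ B| = 7; needs |A ∩ B| / |A| < 3/4 — false.
(c) pilot: |A| = 6, |A ∩ B| = 4; needs |A ∖ B| = 1 — false.
(d) autumn: |A| = 5, |A ∩ B| = 3; needs |A ∖ B| = 3 — false.

0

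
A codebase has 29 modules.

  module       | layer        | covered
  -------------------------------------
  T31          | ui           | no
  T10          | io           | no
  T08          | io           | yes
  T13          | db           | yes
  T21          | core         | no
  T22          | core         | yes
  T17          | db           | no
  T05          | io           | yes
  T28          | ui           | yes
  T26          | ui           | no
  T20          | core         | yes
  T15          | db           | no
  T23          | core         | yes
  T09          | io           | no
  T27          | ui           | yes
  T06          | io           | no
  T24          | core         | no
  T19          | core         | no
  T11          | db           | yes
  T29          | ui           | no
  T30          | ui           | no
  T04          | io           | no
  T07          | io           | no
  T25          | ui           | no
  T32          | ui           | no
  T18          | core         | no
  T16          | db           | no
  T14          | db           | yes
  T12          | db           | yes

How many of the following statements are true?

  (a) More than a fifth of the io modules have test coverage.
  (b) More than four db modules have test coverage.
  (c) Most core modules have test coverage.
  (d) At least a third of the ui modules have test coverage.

(a) io: |A| = 7, |A ∩ B| = 2; needs |A ∩ B| / |A| > 1/5 — true.
(b) db: |A| = 7, |A ∩ B| = 4; needs |A ∩ B| > 4 — false.
(c) core: |A| = 7, |A ∩ B| = 3; needs |A ∩ B| > |A ∖ B| — false.
(d) ui: |A| = 8, |A ∩ B| = 2; needs |A ∩ B| / |A| ≥ 1/3 — false.

1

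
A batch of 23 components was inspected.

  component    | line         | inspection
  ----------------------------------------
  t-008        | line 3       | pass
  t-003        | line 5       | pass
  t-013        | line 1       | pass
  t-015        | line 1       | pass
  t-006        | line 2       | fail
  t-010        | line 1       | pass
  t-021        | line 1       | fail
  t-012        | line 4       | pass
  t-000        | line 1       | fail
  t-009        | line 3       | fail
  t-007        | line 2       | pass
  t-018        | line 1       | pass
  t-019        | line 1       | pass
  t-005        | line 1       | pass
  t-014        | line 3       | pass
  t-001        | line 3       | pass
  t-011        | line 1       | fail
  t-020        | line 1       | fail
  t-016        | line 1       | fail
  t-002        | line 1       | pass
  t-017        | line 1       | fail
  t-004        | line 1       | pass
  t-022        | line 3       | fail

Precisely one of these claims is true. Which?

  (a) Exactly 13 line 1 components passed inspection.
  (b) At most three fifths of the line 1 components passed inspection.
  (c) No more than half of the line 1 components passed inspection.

|A| = 14, |A ∩ B| = 8, |A ∖ B| = 6.
(a) requires |A ∩ B| = 13: false.
(b) requires |A ∩ B| / |A| ≤ 3/5: true.
(c) requires |A ∩ B| ≤ |A ∖ B|: false.

(b)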